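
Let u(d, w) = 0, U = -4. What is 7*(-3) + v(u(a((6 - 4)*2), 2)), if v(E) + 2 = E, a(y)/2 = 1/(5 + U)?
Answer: -23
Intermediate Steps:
a(y) = 2 (a(y) = 2/(5 - 4) = 2/1 = 2*1 = 2)
v(E) = -2 + E
7*(-3) + v(u(a((6 - 4)*2), 2)) = 7*(-3) + (-2 + 0) = -21 - 2 = -23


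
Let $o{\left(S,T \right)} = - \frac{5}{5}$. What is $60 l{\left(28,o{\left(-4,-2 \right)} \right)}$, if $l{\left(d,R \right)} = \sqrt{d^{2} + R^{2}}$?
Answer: $60 \sqrt{785} \approx 1681.1$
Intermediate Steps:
$o{\left(S,T \right)} = -1$ ($o{\left(S,T \right)} = \left(-5\right) \frac{1}{5} = -1$)
$l{\left(d,R \right)} = \sqrt{R^{2} + d^{2}}$
$60 l{\left(28,o{\left(-4,-2 \right)} \right)} = 60 \sqrt{\left(-1\right)^{2} + 28^{2}} = 60 \sqrt{1 + 784} = 60 \sqrt{785}$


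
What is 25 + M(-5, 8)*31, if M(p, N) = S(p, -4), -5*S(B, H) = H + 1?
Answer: 218/5 ≈ 43.600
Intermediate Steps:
S(B, H) = -⅕ - H/5 (S(B, H) = -(H + 1)/5 = -(1 + H)/5 = -⅕ - H/5)
M(p, N) = ⅗ (M(p, N) = -⅕ - ⅕*(-4) = -⅕ + ⅘ = ⅗)
25 + M(-5, 8)*31 = 25 + (⅗)*31 = 25 + 93/5 = 218/5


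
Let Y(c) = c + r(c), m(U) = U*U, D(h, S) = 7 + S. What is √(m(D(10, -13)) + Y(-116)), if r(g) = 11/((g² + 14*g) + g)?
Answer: 3*I*√305028989/5858 ≈ 8.9442*I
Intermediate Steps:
r(g) = 11/(g² + 15*g)
m(U) = U²
Y(c) = c + 11/(c*(15 + c))
√(m(D(10, -13)) + Y(-116)) = √((7 - 13)² + (-116 + 11/(-116*(15 - 116)))) = √((-6)² + (-116 + 11*(-1/116)/(-101))) = √(36 + (-116 + 11*(-1/116)*(-1/101))) = √(36 + (-116 + 11/11716)) = √(36 - 1359045/11716) = √(-937269/11716) = 3*I*√305028989/5858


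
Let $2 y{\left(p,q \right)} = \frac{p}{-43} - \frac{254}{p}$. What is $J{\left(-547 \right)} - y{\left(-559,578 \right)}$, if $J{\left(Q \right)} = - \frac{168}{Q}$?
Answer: $- \frac{3926163}{611546} \approx -6.4201$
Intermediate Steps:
$y{\left(p,q \right)} = - \frac{127}{p} - \frac{p}{86}$ ($y{\left(p,q \right)} = \frac{\frac{p}{-43} - \frac{254}{p}}{2} = \frac{p \left(- \frac{1}{43}\right) - \frac{254}{p}}{2} = \frac{- \frac{p}{43} - \frac{254}{p}}{2} = \frac{- \frac{254}{p} - \frac{p}{43}}{2} = - \frac{127}{p} - \frac{p}{86}$)
$J{\left(-547 \right)} - y{\left(-559,578 \right)} = - \frac{168}{-547} - \left(- \frac{127}{-559} - - \frac{13}{2}\right) = \left(-168\right) \left(- \frac{1}{547}\right) - \left(\left(-127\right) \left(- \frac{1}{559}\right) + \frac{13}{2}\right) = \frac{168}{547} - \left(\frac{127}{559} + \frac{13}{2}\right) = \frac{168}{547} - \frac{7521}{1118} = - \frac{3926163}{611546}$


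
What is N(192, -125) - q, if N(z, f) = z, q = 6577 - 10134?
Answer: 3749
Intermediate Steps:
q = -3557
N(192, -125) - q = 192 - 1*(-3557) = 192 + 3557 = 3749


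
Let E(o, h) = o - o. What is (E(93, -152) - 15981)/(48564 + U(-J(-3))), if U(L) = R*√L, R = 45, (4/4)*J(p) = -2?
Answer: -2053178/6239307 + 3805*√2/12478614 ≈ -0.32864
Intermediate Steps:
J(p) = -2
E(o, h) = 0
U(L) = 45*√L
(E(93, -152) - 15981)/(48564 + U(-J(-3))) = (0 - 15981)/(48564 + 45*√(-1*(-2))) = -15981/(48564 + 45*√2)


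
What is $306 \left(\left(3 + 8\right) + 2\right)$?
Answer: $3978$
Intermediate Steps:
$306 \left(\left(3 + 8\right) + 2\right) = 306 \left(11 + 2\right) = 306 \cdot 13 = 3978$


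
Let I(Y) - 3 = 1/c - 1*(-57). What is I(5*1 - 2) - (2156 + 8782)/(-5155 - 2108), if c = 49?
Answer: 7298815/118629 ≈ 61.526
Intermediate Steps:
I(Y) = 2941/49 (I(Y) = 3 + (1/49 - 1*(-57)) = 3 + (1/49 + 57) = 3 + 2794/49 = 2941/49)
I(5*1 - 2) - (2156 + 8782)/(-5155 - 2108) = 2941/49 - (2156 + 8782)/(-5155 - 2108) = 2941/49 - 10938/(-7263) = 2941/49 - 10938*(-1)/7263 = 2941/49 - 1*(-3646/2421) = 2941/49 + 3646/2421 = 7298815/118629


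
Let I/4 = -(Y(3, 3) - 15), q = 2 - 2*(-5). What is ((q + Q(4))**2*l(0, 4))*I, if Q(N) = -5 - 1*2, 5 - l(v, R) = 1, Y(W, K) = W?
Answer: 4800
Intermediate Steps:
l(v, R) = 4 (l(v, R) = 5 - 1*1 = 5 - 1 = 4)
Q(N) = -7 (Q(N) = -5 - 2 = -7)
q = 12 (q = 2 + 10 = 12)
I = 48 (I = 4*(-(3 - 15)) = 4*(-1*(-12)) = 4*12 = 48)
((q + Q(4))**2*l(0, 4))*I = ((12 - 7)**2*4)*48 = (5**2*4)*48 = (25*4)*48 = 100*48 = 4800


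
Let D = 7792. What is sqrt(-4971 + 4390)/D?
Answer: I*sqrt(581)/7792 ≈ 0.0030934*I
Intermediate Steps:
sqrt(-4971 + 4390)/D = sqrt(-4971 + 4390)/7792 = sqrt(-581)*(1/7792) = (I*sqrt(581))*(1/7792) = I*sqrt(581)/7792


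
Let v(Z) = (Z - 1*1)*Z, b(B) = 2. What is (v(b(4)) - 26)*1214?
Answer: -29136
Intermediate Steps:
v(Z) = Z*(-1 + Z) (v(Z) = (Z - 1)*Z = (-1 + Z)*Z = Z*(-1 + Z))
(v(b(4)) - 26)*1214 = (2*(-1 + 2) - 26)*1214 = (2*1 - 26)*1214 = (2 - 26)*1214 = -24*1214 = -29136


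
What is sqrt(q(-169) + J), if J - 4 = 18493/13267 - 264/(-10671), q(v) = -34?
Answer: I*sqrt(63649637149716087)/47190719 ≈ 5.3462*I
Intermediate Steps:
J = 255709973/47190719 (J = 4 + (18493/13267 - 264/(-10671)) = 4 + (18493*(1/13267) - 264*(-1/10671)) = 4 + (18493/13267 + 88/3557) = 4 + 66947097/47190719 = 255709973/47190719 ≈ 5.4186)
sqrt(q(-169) + J) = sqrt(-34 + 255709973/47190719) = sqrt(-1348774473/47190719) = I*sqrt(63649637149716087)/47190719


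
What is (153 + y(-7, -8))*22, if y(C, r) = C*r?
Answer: 4598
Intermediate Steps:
(153 + y(-7, -8))*22 = (153 - 7*(-8))*22 = (153 + 56)*22 = 209*22 = 4598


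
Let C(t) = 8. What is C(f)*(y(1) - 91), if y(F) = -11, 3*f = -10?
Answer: -816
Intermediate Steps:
f = -10/3 (f = (⅓)*(-10) = -10/3 ≈ -3.3333)
C(f)*(y(1) - 91) = 8*(-11 - 91) = 8*(-102) = -816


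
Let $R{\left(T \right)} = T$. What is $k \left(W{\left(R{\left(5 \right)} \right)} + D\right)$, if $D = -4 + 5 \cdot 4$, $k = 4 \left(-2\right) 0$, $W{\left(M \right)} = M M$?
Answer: $0$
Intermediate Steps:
$W{\left(M \right)} = M^{2}$
$k = 0$ ($k = \left(-8\right) 0 = 0$)
$D = 16$ ($D = -4 + 20 = 16$)
$k \left(W{\left(R{\left(5 \right)} \right)} + D\right) = 0 \left(5^{2} + 16\right) = 0 \left(25 + 16\right) = 0 \cdot 41 = 0$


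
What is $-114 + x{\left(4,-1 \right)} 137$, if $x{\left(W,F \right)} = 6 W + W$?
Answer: $3722$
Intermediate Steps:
$x{\left(W,F \right)} = 7 W$
$-114 + x{\left(4,-1 \right)} 137 = -114 + 7 \cdot 4 \cdot 137 = -114 + 28 \cdot 137 = -114 + 3836 = 3722$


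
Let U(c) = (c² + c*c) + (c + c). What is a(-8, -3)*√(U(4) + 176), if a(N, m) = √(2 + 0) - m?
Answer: 6*√6*(3 + √2) ≈ 64.875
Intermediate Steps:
U(c) = 2*c + 2*c² (U(c) = (c² + c²) + 2*c = 2*c² + 2*c = 2*c + 2*c²)
a(N, m) = √2 - m
a(-8, -3)*√(U(4) + 176) = (√2 - 1*(-3))*√(2*4*(1 + 4) + 176) = (√2 + 3)*√(2*4*5 + 176) = (3 + √2)*√(40 + 176) = (3 + √2)*√216 = (3 + √2)*(6*√6) = 6*√6*(3 + √2)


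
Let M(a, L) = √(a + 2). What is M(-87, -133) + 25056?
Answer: 25056 + I*√85 ≈ 25056.0 + 9.2195*I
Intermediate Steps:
M(a, L) = √(2 + a)
M(-87, -133) + 25056 = √(2 - 87) + 25056 = √(-85) + 25056 = I*√85 + 25056 = 25056 + I*√85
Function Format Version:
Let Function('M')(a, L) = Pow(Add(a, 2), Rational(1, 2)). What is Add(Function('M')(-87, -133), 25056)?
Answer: Add(25056, Mul(I, Pow(85, Rational(1, 2)))) ≈ Add(25056., Mul(9.2195, I))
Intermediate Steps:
Function('M')(a, L) = Pow(Add(2, a), Rational(1, 2))
Add(Function('M')(-87, -133), 25056) = Add(Pow(Add(2, -87), Rational(1, 2)), 25056) = Add(Pow(-85, Rational(1, 2)), 25056) = Add(Mul(I, Pow(85, Rational(1, 2))), 25056) = Add(25056, Mul(I, Pow(85, Rational(1, 2))))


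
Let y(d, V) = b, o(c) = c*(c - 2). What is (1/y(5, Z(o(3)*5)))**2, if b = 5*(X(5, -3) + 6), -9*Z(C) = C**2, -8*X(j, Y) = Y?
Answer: 64/65025 ≈ 0.00098424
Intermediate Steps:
X(j, Y) = -Y/8
o(c) = c*(-2 + c)
Z(C) = -C**2/9
b = 255/8 (b = 5*(-1/8*(-3) + 6) = 5*(3/8 + 6) = 5*(51/8) = 255/8 ≈ 31.875)
y(d, V) = 255/8
(1/y(5, Z(o(3)*5)))**2 = (1/(255/8))**2 = (8/255)**2 = 64/65025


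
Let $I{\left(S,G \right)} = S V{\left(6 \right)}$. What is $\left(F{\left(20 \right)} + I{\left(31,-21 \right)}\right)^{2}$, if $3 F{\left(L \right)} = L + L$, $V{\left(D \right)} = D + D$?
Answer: $\frac{1336336}{9} \approx 1.4848 \cdot 10^{5}$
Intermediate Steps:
$V{\left(D \right)} = 2 D$
$I{\left(S,G \right)} = 12 S$ ($I{\left(S,G \right)} = S 2 \cdot 6 = S 12 = 12 S$)
$F{\left(L \right)} = \frac{2 L}{3}$ ($F{\left(L \right)} = \frac{L + L}{3} = \frac{2 L}{3}$)
$\left(F{\left(20 \right)} + I{\left(31,-21 \right)}\right)^{2} = \left(\frac{2}{3} \cdot 20 + 12 \cdot 31\right)^{2} = \left(\frac{40}{3} + 372\right)^{2} = \left(\frac{1156}{3}\right)^{2} = \frac{1336336}{9}$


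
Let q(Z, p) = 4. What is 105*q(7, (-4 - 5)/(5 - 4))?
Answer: 420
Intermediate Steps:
105*q(7, (-4 - 5)/(5 - 4)) = 105*4 = 420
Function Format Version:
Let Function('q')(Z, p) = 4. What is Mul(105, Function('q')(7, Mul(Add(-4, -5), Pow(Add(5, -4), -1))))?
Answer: 420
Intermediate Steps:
Mul(105, Function('q')(7, Mul(Add(-4, -5), Pow(Add(5, -4), -1)))) = Mul(105, 4) = 420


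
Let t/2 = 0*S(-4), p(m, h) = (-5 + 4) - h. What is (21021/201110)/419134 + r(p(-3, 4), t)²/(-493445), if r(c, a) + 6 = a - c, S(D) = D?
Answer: -162460069/91414252870460 ≈ -1.7772e-6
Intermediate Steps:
p(m, h) = -1 - h
t = 0 (t = 2*(0*(-4)) = 2*0 = 0)
r(c, a) = -6 + a - c (r(c, a) = -6 + (a - c) = -6 + a - c)
(21021/201110)/419134 + r(p(-3, 4), t)²/(-493445) = (21021/201110)/419134 + (-6 + 0 - (-1 - 1*4))²/(-493445) = (21021*(1/201110))*(1/419134) + (-6 + 0 - (-1 - 4))²*(-1/493445) = (231/2210)*(1/419134) + (-6 + 0 - 1*(-5))²*(-1/493445) = 231/926286140 + (-6 + 0 + 5)²*(-1/493445) = 231/926286140 + (-1)²*(-1/493445) = 231/926286140 + 1*(-1/493445) = 231/926286140 - 1/493445 = -162460069/91414252870460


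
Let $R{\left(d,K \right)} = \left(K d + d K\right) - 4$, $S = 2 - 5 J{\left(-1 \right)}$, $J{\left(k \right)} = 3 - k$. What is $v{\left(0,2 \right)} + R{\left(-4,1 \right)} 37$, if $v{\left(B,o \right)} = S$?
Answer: $-462$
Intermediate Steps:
$S = -18$ ($S = 2 - 5 \left(3 - -1\right) = 2 - 5 \left(3 + 1\right) = 2 - 20 = -18$)
$v{\left(B,o \right)} = -18$
$R{\left(d,K \right)} = -4 + 2 K d$ ($R{\left(d,K \right)} = \left(K d + K d\right) - 4 = 2 K d - 4 = -4 + 2 K d$)
$v{\left(0,2 \right)} + R{\left(-4,1 \right)} 37 = -18 + \left(-4 + 2 \cdot 1 \left(-4\right)\right) 37 = -18 + \left(-4 - 8\right) 37 = -18 - 444 = -462$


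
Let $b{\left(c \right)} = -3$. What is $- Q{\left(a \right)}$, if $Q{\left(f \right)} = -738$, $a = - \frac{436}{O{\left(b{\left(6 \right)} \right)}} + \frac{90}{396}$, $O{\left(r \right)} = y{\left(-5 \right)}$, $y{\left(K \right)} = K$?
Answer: $738$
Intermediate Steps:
$O{\left(r \right)} = -5$
$a = \frac{9617}{110}$ ($a = - \frac{436}{-5} + \frac{90}{396} = \left(-436\right) \left(- \frac{1}{5}\right) + 90 \cdot \frac{1}{396} = \frac{436}{5} + \frac{5}{22} = \frac{9617}{110} \approx 87.427$)
$- Q{\left(a \right)} = \left(-1\right) \left(-738\right) = 738$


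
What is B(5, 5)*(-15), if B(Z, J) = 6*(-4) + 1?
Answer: 345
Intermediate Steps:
B(Z, J) = -23 (B(Z, J) = -24 + 1 = -23)
B(5, 5)*(-15) = -23*(-15) = 345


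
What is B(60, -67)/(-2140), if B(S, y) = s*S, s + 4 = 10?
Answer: -18/107 ≈ -0.16822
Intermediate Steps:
s = 6 (s = -4 + 10 = 6)
B(S, y) = 6*S
B(60, -67)/(-2140) = (6*60)/(-2140) = 360*(-1/2140) = -18/107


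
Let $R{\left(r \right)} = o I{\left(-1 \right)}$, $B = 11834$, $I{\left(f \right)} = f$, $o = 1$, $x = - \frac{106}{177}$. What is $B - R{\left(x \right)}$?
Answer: $11835$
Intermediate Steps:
$x = - \frac{106}{177}$ ($x = \left(-106\right) \frac{1}{177} = - \frac{106}{177} \approx -0.59887$)
$R{\left(r \right)} = -1$ ($R{\left(r \right)} = 1 \left(-1\right) = -1$)
$B - R{\left(x \right)} = 11834 - -1 = 11834 + 1 = 11835$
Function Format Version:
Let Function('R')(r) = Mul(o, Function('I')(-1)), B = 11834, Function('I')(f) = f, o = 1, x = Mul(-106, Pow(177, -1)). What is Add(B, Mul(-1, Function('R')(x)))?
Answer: 11835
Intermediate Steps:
x = Rational(-106, 177) (x = Mul(-106, Rational(1, 177)) = Rational(-106, 177) ≈ -0.59887)
Function('R')(r) = -1 (Function('R')(r) = Mul(1, -1) = -1)
Add(B, Mul(-1, Function('R')(x))) = Add(11834, Mul(-1, -1)) = Add(11834, 1) = 11835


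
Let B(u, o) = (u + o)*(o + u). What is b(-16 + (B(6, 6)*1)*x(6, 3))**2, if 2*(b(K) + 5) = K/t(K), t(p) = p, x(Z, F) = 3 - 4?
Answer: 81/4 ≈ 20.250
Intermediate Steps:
x(Z, F) = -1
B(u, o) = (o + u)**2 (B(u, o) = (o + u)*(o + u) = (o + u)**2)
b(K) = -9/2 (b(K) = -5 + (K/K)/2 = -5 + (1/2)*1 = -5 + 1/2 = -9/2)
b(-16 + (B(6, 6)*1)*x(6, 3))**2 = (-9/2)**2 = 81/4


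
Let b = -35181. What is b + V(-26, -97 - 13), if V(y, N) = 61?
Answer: -35120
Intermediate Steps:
b + V(-26, -97 - 13) = -35181 + 61 = -35120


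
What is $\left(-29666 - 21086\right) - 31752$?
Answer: $-82504$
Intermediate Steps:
$\left(-29666 - 21086\right) - 31752 = -50752 - 31752 = -82504$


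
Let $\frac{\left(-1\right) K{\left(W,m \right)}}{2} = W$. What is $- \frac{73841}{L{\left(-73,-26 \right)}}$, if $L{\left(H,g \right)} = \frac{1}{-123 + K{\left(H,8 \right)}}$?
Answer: $-1698343$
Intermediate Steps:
$K{\left(W,m \right)} = - 2 W$
$L{\left(H,g \right)} = \frac{1}{-123 - 2 H}$
$- \frac{73841}{L{\left(-73,-26 \right)}} = - \frac{73841}{\left(-1\right) \frac{1}{123 + 2 \left(-73\right)}} = - \frac{73841}{\left(-1\right) \frac{1}{123 - 146}} = - \frac{73841}{\left(-1\right) \frac{1}{-23}} = - \frac{73841}{\left(-1\right) \left(- \frac{1}{23}\right)} = - 73841 \frac{1}{\frac{1}{23}} = \left(-73841\right) 23 = -1698343$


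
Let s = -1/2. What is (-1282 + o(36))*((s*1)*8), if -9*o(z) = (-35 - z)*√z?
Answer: 14816/3 ≈ 4938.7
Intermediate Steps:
s = -½ (s = -1*½ = -½ ≈ -0.50000)
o(z) = -√z*(-35 - z)/9 (o(z) = -(-35 - z)*√z/9 = -√z*(-35 - z)/9)
(-1282 + o(36))*((s*1)*8) = (-1282 + √36*(35 + 36)/9)*(-½*1*8) = (-1282 + (⅑)*6*71)*(-½*8) = (-1282 + 142/3)*(-4) = -3704/3*(-4) = 14816/3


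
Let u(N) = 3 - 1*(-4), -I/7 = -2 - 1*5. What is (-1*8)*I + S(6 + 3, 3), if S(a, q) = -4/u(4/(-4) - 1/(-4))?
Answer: -2748/7 ≈ -392.57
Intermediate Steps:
I = 49 (I = -7*(-2 - 1*5) = -7*(-2 - 5) = -7*(-7) = 49)
u(N) = 7 (u(N) = 3 + 4 = 7)
S(a, q) = -4/7
(-1*8)*I + S(6 + 3, 3) = -1*8*49 - 4/7 = -8*49 - 4/7 = -392 - 4/7 = -2748/7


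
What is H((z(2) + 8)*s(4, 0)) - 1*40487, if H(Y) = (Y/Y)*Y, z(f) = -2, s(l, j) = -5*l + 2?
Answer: -40595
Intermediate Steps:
s(l, j) = 2 - 5*l
H(Y) = Y (H(Y) = 1*Y = Y)
H((z(2) + 8)*s(4, 0)) - 1*40487 = (-2 + 8)*(2 - 5*4) - 1*40487 = 6*(2 - 20) - 40487 = 6*(-18) - 40487 = -108 - 40487 = -40595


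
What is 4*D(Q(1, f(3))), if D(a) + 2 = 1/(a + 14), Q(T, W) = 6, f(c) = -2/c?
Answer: -39/5 ≈ -7.8000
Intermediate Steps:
D(a) = -2 + 1/(14 + a) (D(a) = -2 + 1/(a + 14) = -2 + 1/(14 + a))
4*D(Q(1, f(3))) = 4*((-27 - 2*6)/(14 + 6)) = 4*((-27 - 12)/20) = 4*((1/20)*(-39)) = 4*(-39/20) = -39/5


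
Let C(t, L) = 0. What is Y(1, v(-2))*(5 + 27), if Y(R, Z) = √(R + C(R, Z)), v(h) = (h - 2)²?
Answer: 32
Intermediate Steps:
v(h) = (-2 + h)²
Y(R, Z) = √R (Y(R, Z) = √(R + 0) = √R)
Y(1, v(-2))*(5 + 27) = √1*(5 + 27) = 1*32 = 32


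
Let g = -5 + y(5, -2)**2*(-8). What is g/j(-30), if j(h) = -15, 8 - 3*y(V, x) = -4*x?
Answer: 1/3 ≈ 0.33333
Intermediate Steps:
y(V, x) = 8/3 + 4*x/3 (y(V, x) = 8/3 - (-4)*x/3 = 8/3 + 4*x/3)
g = -5 (g = -5 + (8/3 + (4/3)*(-2))**2*(-8) = -5 + (8/3 - 8/3)**2*(-8) = -5 + 0**2*(-8) = -5 + 0*(-8) = -5 + 0 = -5)
g/j(-30) = -5/(-15) = -5*(-1/15) = 1/3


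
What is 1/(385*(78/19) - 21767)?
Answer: -19/383543 ≈ -4.9538e-5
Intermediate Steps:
1/(385*(78/19) - 21767) = 1/(30030/19 - 21767) = 1/(-383543/19) = -19/383543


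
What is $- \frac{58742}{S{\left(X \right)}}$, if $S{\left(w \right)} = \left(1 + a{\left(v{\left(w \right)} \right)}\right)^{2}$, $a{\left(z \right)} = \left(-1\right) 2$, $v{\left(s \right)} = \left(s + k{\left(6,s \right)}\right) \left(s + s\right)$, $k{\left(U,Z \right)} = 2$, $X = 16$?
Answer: $-58742$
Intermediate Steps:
$v{\left(s \right)} = 2 s \left(2 + s\right)$ ($v{\left(s \right)} = \left(s + 2\right) \left(s + s\right) = \left(2 + s\right) 2 s = 2 s \left(2 + s\right)$)
$a{\left(z \right)} = -2$
$S{\left(w \right)} = 1$ ($S{\left(w \right)} = \left(1 - 2\right)^{2} = \left(-1\right)^{2} = 1$)
$- \frac{58742}{S{\left(X \right)}} = - \frac{58742}{1} = \left(-58742\right) 1 = -58742$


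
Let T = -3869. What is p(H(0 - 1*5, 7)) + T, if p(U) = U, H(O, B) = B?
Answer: -3862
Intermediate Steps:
p(H(0 - 1*5, 7)) + T = 7 - 3869 = -3862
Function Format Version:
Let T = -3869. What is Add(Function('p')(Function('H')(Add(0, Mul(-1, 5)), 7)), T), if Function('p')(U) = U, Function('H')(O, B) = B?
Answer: -3862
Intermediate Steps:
Add(Function('p')(Function('H')(Add(0, Mul(-1, 5)), 7)), T) = Add(7, -3869) = -3862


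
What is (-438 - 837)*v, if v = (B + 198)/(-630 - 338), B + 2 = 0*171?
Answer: 62475/242 ≈ 258.16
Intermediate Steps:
B = -2 (B = -2 + 0*171 = -2 + 0 = -2)
v = -49/242 (v = (-2 + 198)/(-630 - 338) = 196/(-968) = 196*(-1/968) = -49/242 ≈ -0.20248)
(-438 - 837)*v = (-438 - 837)*(-49/242) = -1275*(-49/242) = 62475/242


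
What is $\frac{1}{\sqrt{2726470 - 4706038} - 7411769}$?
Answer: $- \frac{7411769}{54934321688929} - \frac{12 i \sqrt{13747}}{54934321688929} \approx -1.3492 \cdot 10^{-7} - 2.5612 \cdot 10^{-11} i$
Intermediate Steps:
$\frac{1}{\sqrt{2726470 - 4706038} - 7411769} = \frac{1}{\sqrt{-1979568} - 7411769} = \frac{1}{12 i \sqrt{13747} - 7411769} = \frac{1}{-7411769 + 12 i \sqrt{13747}}$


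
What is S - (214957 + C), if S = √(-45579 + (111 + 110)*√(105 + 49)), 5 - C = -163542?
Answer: -378504 + I*√(45579 - 221*√154) ≈ -3.785e+5 + 206.97*I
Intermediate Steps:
C = 163547 (C = 5 - 1*(-163542) = 5 + 163542 = 163547)
S = √(-45579 + 221*√154) ≈ 206.97*I
S - (214957 + C) = √(-45579 + 221*√154) - (214957 + 163547) = √(-45579 + 221*√154) - 1*378504 = √(-45579 + 221*√154) - 378504 = -378504 + √(-45579 + 221*√154)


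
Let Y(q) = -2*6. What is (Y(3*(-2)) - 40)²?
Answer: 2704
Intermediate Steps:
Y(q) = -12
(Y(3*(-2)) - 40)² = (-12 - 40)² = (-52)² = 2704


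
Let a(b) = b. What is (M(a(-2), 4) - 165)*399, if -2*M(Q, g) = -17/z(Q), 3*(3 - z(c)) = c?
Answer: -1428021/22 ≈ -64910.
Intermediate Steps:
z(c) = 3 - c/3
M(Q, g) = 17/(2*(3 - Q/3)) (M(Q, g) = -(-17)/(2*(3 - Q/3)) = 17/(2*(3 - Q/3)))
(M(a(-2), 4) - 165)*399 = (-51/(-18 + 2*(-2)) - 165)*399 = (-51/(-18 - 4) - 165)*399 = (-51/(-22) - 165)*399 = (-51*(-1/22) - 165)*399 = (51/22 - 165)*399 = -3579/22*399 = -1428021/22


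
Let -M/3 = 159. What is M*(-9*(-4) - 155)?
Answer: 56763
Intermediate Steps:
M = -477 (M = -3*159 = -477)
M*(-9*(-4) - 155) = -477*(-9*(-4) - 155) = -477*(36 - 155) = -477*(-119) = 56763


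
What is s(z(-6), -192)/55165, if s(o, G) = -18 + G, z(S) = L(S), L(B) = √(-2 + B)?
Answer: -42/11033 ≈ -0.0038068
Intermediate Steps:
z(S) = √(-2 + S)
s(z(-6), -192)/55165 = (-18 - 192)/55165 = -210*1/55165 = -42/11033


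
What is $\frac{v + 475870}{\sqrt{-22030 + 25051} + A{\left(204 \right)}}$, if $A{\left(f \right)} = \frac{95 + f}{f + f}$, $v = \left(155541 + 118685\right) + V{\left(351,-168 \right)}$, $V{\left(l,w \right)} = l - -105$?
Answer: $- \frac{91561339584}{502798343} + \frac{124939888128 \sqrt{3021}}{502798343} \approx 13476.0$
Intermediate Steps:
$V{\left(l,w \right)} = 105 + l$ ($V{\left(l,w \right)} = l + 105 = 105 + l$)
$v = 274682$ ($v = \left(155541 + 118685\right) + \left(105 + 351\right) = 274226 + 456 = 274682$)
$A{\left(f \right)} = \frac{95 + f}{2 f}$
$\frac{v + 475870}{\sqrt{-22030 + 25051} + A{\left(204 \right)}} = \frac{274682 + 475870}{\sqrt{-22030 + 25051} + \frac{95 + 204}{2 \cdot 204}} = \frac{750552}{\sqrt{3021} + \frac{1}{2} \cdot \frac{1}{204} \cdot 299} = \frac{750552}{\sqrt{3021} + \frac{299}{408}} = \frac{750552}{\frac{299}{408} + \sqrt{3021}}$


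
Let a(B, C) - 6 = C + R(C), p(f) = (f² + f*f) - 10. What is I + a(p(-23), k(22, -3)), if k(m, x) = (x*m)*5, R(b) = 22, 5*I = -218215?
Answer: -43945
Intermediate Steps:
I = -43643 (I = (⅕)*(-218215) = -43643)
k(m, x) = 5*m*x (k(m, x) = (m*x)*5 = 5*m*x)
p(f) = -10 + 2*f² (p(f) = (f² + f²) - 10 = 2*f² - 10 = -10 + 2*f²)
a(B, C) = 28 + C (a(B, C) = 6 + (C + 22) = 6 + (22 + C) = 28 + C)
I + a(p(-23), k(22, -3)) = -43643 + (28 + 5*22*(-3)) = -43643 + (28 - 330) = -43643 - 302 = -43945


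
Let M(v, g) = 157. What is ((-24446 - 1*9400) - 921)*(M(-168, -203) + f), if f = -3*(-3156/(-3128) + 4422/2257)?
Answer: -9087557936229/1764974 ≈ -5.1488e+6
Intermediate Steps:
f = -15716331/1764974 (f = -3*(-3156*(-1/3128) + 4422*(1/2257)) = -3*(789/782 + 4422/2257) = -3*5238777/1764974 = -15716331/1764974 ≈ -8.9046)
((-24446 - 1*9400) - 921)*(M(-168, -203) + f) = ((-24446 - 1*9400) - 921)*(157 - 15716331/1764974) = ((-24446 - 9400) - 921)*(261384587/1764974) = (-33846 - 921)*(261384587/1764974) = -34767*261384587/1764974 = -9087557936229/1764974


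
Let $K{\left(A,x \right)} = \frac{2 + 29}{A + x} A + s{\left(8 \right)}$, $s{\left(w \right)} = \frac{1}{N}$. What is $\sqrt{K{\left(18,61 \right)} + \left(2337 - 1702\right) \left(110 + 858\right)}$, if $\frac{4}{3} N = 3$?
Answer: $\frac{\sqrt{34526382622}}{237} \approx 784.02$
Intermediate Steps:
$N = \frac{9}{4}$ ($N = \frac{3}{4} \cdot 3 = \frac{9}{4} \approx 2.25$)
$s{\left(w \right)} = \frac{4}{9}$ ($s{\left(w \right)} = \frac{1}{\frac{9}{4}} = \frac{4}{9}$)
$K{\left(A,x \right)} = \frac{4}{9} + \frac{31 A}{A + x}$ ($K{\left(A,x \right)} = \frac{2 + 29}{A + x} A + \frac{4}{9} = \frac{31}{A + x} A + \frac{4}{9} = \frac{31 A}{A + x} + \frac{4}{9} = \frac{4}{9} + \frac{31 A}{A + x}$)
$\sqrt{K{\left(18,61 \right)} + \left(2337 - 1702\right) \left(110 + 858\right)} = \sqrt{\frac{4 \cdot 61 + 283 \cdot 18}{9 \left(18 + 61\right)} + \left(2337 - 1702\right) \left(110 + 858\right)} = \sqrt{\frac{244 + 5094}{9 \cdot 79} + 635 \cdot 968} = \sqrt{\frac{1}{9} \cdot \frac{1}{79} \cdot 5338 + 614680} = \sqrt{\frac{5338}{711} + 614680} = \sqrt{\frac{437042818}{711}} = \frac{\sqrt{34526382622}}{237}$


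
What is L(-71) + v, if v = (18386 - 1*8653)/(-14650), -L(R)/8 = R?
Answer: 8311467/14650 ≈ 567.34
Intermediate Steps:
L(R) = -8*R
v = -9733/14650 (v = (18386 - 8653)*(-1/14650) = 9733*(-1/14650) = -9733/14650 ≈ -0.66437)
L(-71) + v = -8*(-71) - 9733/14650 = 568 - 9733/14650 = 8311467/14650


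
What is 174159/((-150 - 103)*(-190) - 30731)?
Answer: 174159/17339 ≈ 10.044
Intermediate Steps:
174159/((-150 - 103)*(-190) - 30731) = 174159/(-253*(-190) - 30731) = 174159/(48070 - 30731) = 174159/17339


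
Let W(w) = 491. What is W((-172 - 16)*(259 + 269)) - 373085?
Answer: -372594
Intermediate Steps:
W((-172 - 16)*(259 + 269)) - 373085 = 491 - 373085 = -372594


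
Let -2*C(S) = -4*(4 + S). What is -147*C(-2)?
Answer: -588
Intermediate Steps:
C(S) = 8 + 2*S (C(S) = -(-2)*(4 + S) = -(-16 - 4*S)/2 = 8 + 2*S)
-147*C(-2) = -147*(8 + 2*(-2)) = -147*(8 - 4) = -147*4 = -588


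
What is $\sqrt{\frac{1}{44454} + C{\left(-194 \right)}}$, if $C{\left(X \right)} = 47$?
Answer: $\frac{\sqrt{92879475906}}{44454} \approx 6.8557$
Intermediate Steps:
$\sqrt{\frac{1}{44454} + C{\left(-194 \right)}} = \sqrt{\frac{1}{44454} + 47} = \sqrt{\frac{2089339}{44454}} = \frac{\sqrt{92879475906}}{44454}$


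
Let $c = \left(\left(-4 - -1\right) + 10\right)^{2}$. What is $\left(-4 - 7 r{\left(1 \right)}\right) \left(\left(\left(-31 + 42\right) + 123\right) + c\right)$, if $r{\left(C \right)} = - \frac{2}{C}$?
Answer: $1830$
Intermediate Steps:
$c = 49$ ($c = \left(\left(-4 + 1\right) + 10\right)^{2} = \left(-3 + 10\right)^{2} = 7^{2} = 49$)
$\left(-4 - 7 r{\left(1 \right)}\right) \left(\left(\left(-31 + 42\right) + 123\right) + c\right) = \left(-4 - 7 \left(- \frac{2}{1}\right)\right) \left(\left(\left(-31 + 42\right) + 123\right) + 49\right) = \left(-4 - 7 \left(\left(-2\right) 1\right)\right) \left(\left(11 + 123\right) + 49\right) = \left(-4 - -14\right) \left(134 + 49\right) = \left(-4 + 14\right) 183 = 10 \cdot 183 = 1830$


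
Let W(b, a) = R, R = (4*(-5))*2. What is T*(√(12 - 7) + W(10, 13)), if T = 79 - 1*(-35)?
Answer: -4560 + 114*√5 ≈ -4305.1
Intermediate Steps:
T = 114 (T = 79 + 35 = 114)
R = -40 (R = -20*2 = -40)
W(b, a) = -40
T*(√(12 - 7) + W(10, 13)) = 114*(√(12 - 7) - 40) = 114*(√5 - 40) = 114*(-40 + √5) = -4560 + 114*√5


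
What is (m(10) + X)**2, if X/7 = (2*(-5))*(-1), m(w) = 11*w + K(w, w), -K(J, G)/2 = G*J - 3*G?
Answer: 1600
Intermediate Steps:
K(J, G) = 6*G - 2*G*J (K(J, G) = -2*(G*J - 3*G) = -2*(-3*G + G*J) = 6*G - 2*G*J)
m(w) = 11*w + 2*w*(3 - w)
X = 70 (X = 7*((2*(-5))*(-1)) = 7*(-10*(-1)) = 7*10 = 70)
(m(10) + X)**2 = (10*(17 - 2*10) + 70)**2 = (10*(17 - 20) + 70)**2 = (10*(-3) + 70)**2 = (-30 + 70)**2 = 40**2 = 1600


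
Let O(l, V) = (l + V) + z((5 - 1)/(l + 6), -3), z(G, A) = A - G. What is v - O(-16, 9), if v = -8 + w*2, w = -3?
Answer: -22/5 ≈ -4.4000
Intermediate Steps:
O(l, V) = -3 + V + l - 4/(6 + l) (O(l, V) = (l + V) + (-3 - (5 - 1)/(l + 6)) = (V + l) + (-3 - 4/(6 + l)) = -3 + V + l - 4/(6 + l))
v = -14 (v = -8 - 3*2 = -8 - 6 = -14)
v - O(-16, 9) = -14 - (-4 + (6 - 16)*(-3 + 9 - 16))/(6 - 16) = -14 - (-4 - 10*(-10))/(-10) = -14 - (-1)*(-4 + 100)/10 = -14 - (-1)*96/10 = -14 - 1*(-48/5) = -14 + 48/5 = -22/5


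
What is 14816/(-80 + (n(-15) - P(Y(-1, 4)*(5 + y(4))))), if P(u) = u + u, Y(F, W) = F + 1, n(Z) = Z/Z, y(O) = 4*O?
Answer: -14816/79 ≈ -187.54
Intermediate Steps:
n(Z) = 1
Y(F, W) = 1 + F
P(u) = 2*u
14816/(-80 + (n(-15) - P(Y(-1, 4)*(5 + y(4))))) = 14816/(-80 + (1 - 2*(1 - 1)*(5 + 4*4))) = 14816/(-80 + (1 - 2*0*(5 + 16))) = 14816/(-80 + (1 - 2*0*21)) = 14816/(-80 + (1 - 2*0)) = 14816/(-80 + (1 - 1*0)) = 14816/(-80 + (1 + 0)) = 14816/(-80 + 1) = 14816/(-79) = -1/79*14816 = -14816/79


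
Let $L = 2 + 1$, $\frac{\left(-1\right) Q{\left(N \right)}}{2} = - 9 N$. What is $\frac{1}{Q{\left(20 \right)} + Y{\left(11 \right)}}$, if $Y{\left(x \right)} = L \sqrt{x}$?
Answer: $\frac{40}{14389} - \frac{\sqrt{11}}{43167} \approx 0.0027031$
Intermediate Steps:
$Q{\left(N \right)} = 18 N$ ($Q{\left(N \right)} = - 2 \left(- 9 N\right) = 18 N$)
$L = 3$
$Y{\left(x \right)} = 3 \sqrt{x}$
$\frac{1}{Q{\left(20 \right)} + Y{\left(11 \right)}} = \frac{1}{18 \cdot 20 + 3 \sqrt{11}} = \frac{1}{360 + 3 \sqrt{11}}$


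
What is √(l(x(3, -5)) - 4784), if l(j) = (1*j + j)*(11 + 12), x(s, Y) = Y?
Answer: I*√5014 ≈ 70.81*I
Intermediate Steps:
l(j) = 46*j (l(j) = (j + j)*23 = (2*j)*23 = 46*j)
√(l(x(3, -5)) - 4784) = √(46*(-5) - 4784) = √(-230 - 4784) = √(-5014) = I*√5014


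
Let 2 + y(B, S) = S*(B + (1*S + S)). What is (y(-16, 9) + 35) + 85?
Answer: 136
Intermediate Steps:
y(B, S) = -2 + S*(B + 2*S) (y(B, S) = -2 + S*(B + (1*S + S)) = -2 + S*(B + (S + S)) = -2 + S*(B + 2*S))
(y(-16, 9) + 35) + 85 = ((-2 + 2*9² - 16*9) + 35) + 85 = ((-2 + 2*81 - 144) + 35) + 85 = ((-2 + 162 - 144) + 35) + 85 = (16 + 35) + 85 = 51 + 85 = 136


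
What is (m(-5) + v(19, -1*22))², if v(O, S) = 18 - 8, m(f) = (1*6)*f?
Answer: 400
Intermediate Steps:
m(f) = 6*f
v(O, S) = 10
(m(-5) + v(19, -1*22))² = (6*(-5) + 10)² = (-30 + 10)² = (-20)² = 400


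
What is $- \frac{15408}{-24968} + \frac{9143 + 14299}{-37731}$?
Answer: $- \frac{164192}{39252817} \approx -0.0041829$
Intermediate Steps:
$- \frac{15408}{-24968} + \frac{9143 + 14299}{-37731} = \left(-15408\right) \left(- \frac{1}{24968}\right) + 23442 \left(- \frac{1}{37731}\right) = \frac{1926}{3121} - \frac{7814}{12577} = - \frac{164192}{39252817}$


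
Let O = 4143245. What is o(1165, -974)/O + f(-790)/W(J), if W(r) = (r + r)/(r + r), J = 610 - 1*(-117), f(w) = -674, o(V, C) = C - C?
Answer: -674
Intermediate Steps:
o(V, C) = 0
J = 727 (J = 610 + 117 = 727)
W(r) = 1 (W(r) = (2*r)/((2*r)) = (2*r)*(1/(2*r)) = 1)
o(1165, -974)/O + f(-790)/W(J) = 0/4143245 - 674/1 = 0*(1/4143245) - 674*1 = 0 - 674 = -674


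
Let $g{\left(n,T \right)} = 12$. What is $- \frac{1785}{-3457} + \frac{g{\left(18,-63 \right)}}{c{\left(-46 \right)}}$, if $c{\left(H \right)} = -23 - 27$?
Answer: $\frac{23883}{86425} \approx 0.27634$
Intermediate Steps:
$c{\left(H \right)} = -50$
$- \frac{1785}{-3457} + \frac{g{\left(18,-63 \right)}}{c{\left(-46 \right)}} = - \frac{1785}{-3457} + \frac{12}{-50} = \left(-1785\right) \left(- \frac{1}{3457}\right) + 12 \left(- \frac{1}{50}\right) = \frac{1785}{3457} - \frac{6}{25} = \frac{23883}{86425}$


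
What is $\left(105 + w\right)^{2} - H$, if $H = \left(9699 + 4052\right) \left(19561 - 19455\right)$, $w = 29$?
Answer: $-1439650$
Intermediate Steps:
$H = 1457606$ ($H = 13751 \cdot 106 = 1457606$)
$\left(105 + w\right)^{2} - H = \left(105 + 29\right)^{2} - 1457606 = 134^{2} - 1457606 = 17956 - 1457606 = -1439650$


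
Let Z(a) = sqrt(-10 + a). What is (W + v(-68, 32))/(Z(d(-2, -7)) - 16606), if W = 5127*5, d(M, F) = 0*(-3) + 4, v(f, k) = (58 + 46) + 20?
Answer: -213876977/137879621 - 25759*I*sqrt(6)/275759242 ≈ -1.5512 - 0.00022881*I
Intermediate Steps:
v(f, k) = 124 (v(f, k) = 104 + 20 = 124)
d(M, F) = 4 (d(M, F) = 0 + 4 = 4)
W = 25635
(W + v(-68, 32))/(Z(d(-2, -7)) - 16606) = (25635 + 124)/(sqrt(-10 + 4) - 16606) = 25759/(sqrt(-6) - 16606) = 25759/(I*sqrt(6) - 16606) = 25759/(-16606 + I*sqrt(6))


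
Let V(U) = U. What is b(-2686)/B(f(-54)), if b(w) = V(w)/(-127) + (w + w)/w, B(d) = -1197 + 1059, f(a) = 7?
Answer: -490/2921 ≈ -0.16775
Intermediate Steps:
B(d) = -138
b(w) = 2 - w/127 (b(w) = w/(-127) + (w + w)/w = w*(-1/127) + (2*w)/w = -w/127 + 2 = 2 - w/127)
b(-2686)/B(f(-54)) = (2 - 1/127*(-2686))/(-138) = (2 + 2686/127)*(-1/138) = (2940/127)*(-1/138) = -490/2921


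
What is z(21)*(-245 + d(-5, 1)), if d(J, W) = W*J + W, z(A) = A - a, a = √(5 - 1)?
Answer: -4731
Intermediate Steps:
a = 2 (a = √4 = 2)
z(A) = -2 + A (z(A) = A - 1*2 = A - 2 = -2 + A)
d(J, W) = W + J*W (d(J, W) = J*W + W = W + J*W)
z(21)*(-245 + d(-5, 1)) = (-2 + 21)*(-245 + 1*(1 - 5)) = 19*(-245 + 1*(-4)) = 19*(-245 - 4) = 19*(-249) = -4731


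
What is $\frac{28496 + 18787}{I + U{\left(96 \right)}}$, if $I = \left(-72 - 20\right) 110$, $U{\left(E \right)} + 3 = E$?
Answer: $- \frac{47283}{10027} \approx -4.7156$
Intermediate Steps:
$U{\left(E \right)} = -3 + E$
$I = -10120$ ($I = \left(-92\right) 110 = -10120$)
$\frac{28496 + 18787}{I + U{\left(96 \right)}} = \frac{28496 + 18787}{-10120 + \left(-3 + 96\right)} = \frac{47283}{-10120 + 93} = \frac{47283}{-10027} = 47283 \left(- \frac{1}{10027}\right) = - \frac{47283}{10027}$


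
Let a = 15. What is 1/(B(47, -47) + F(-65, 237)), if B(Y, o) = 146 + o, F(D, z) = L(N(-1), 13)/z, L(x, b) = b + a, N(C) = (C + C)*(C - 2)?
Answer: 237/23491 ≈ 0.010089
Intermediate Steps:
N(C) = 2*C*(-2 + C) (N(C) = (2*C)*(-2 + C) = 2*C*(-2 + C))
L(x, b) = 15 + b (L(x, b) = b + 15 = 15 + b)
F(D, z) = 28/z (F(D, z) = (15 + 13)/z = 28/z)
1/(B(47, -47) + F(-65, 237)) = 1/((146 - 47) + 28/237) = 1/(99 + 28*(1/237)) = 1/(99 + 28/237) = 1/(23491/237) = 237/23491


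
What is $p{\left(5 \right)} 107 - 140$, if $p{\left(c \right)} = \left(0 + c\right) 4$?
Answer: $2000$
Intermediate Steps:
$p{\left(c \right)} = 4 c$ ($p{\left(c \right)} = c 4 = 4 c$)
$p{\left(5 \right)} 107 - 140 = 4 \cdot 5 \cdot 107 - 140 = 20 \cdot 107 - 140 = 2140 - 140 = 2000$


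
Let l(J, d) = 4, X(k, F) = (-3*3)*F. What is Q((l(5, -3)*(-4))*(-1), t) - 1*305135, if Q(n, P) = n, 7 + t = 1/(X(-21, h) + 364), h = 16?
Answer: -305119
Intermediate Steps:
X(k, F) = -9*F
t = -1539/220 (t = -7 + 1/(-9*16 + 364) = -7 + 1/(-144 + 364) = -7 + 1/220 = -1539/220 ≈ -6.9955)
Q((l(5, -3)*(-4))*(-1), t) - 1*305135 = (4*(-4))*(-1) - 1*305135 = -16*(-1) - 305135 = 16 - 305135 = -305119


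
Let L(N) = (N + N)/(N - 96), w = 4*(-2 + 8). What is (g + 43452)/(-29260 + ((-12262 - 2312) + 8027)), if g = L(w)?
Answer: -130354/107421 ≈ -1.2135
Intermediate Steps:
w = 24 (w = 4*6 = 24)
L(N) = 2*N/(-96 + N) (L(N) = (2*N)/(-96 + N) = 2*N/(-96 + N))
g = -⅔ (g = 2*24/(-96 + 24) = 2*24/(-72) = 2*24*(-1/72) = -⅔ ≈ -0.66667)
(g + 43452)/(-29260 + ((-12262 - 2312) + 8027)) = (-⅔ + 43452)/(-29260 + ((-12262 - 2312) + 8027)) = 130354/(3*(-29260 + (-14574 + 8027))) = 130354/(3*(-29260 - 6547)) = (130354/3)/(-35807) = (130354/3)*(-1/35807) = -130354/107421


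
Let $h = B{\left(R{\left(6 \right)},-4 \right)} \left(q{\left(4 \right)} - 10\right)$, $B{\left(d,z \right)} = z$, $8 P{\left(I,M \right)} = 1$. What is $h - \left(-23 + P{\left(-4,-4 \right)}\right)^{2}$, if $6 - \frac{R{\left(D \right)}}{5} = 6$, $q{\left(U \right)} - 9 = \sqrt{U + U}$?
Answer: $- \frac{33233}{64} - 8 \sqrt{2} \approx -530.58$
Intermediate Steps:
$P{\left(I,M \right)} = \frac{1}{8}$ ($P{\left(I,M \right)} = \frac{1}{8} \cdot 1 = \frac{1}{8}$)
$q{\left(U \right)} = 9 + \sqrt{2} \sqrt{U}$ ($q{\left(U \right)} = 9 + \sqrt{U + U} = 9 + \sqrt{2 U} = 9 + \sqrt{2} \sqrt{U}$)
$R{\left(D \right)} = 0$ ($R{\left(D \right)} = 30 - 30 = 0$)
$h = 4 - 8 \sqrt{2}$ ($h = - 4 \left(\left(9 + \sqrt{2} \sqrt{4}\right) - 10\right) = - 4 \left(\left(9 + \sqrt{2} \cdot 2\right) - 10\right) = - 4 \left(\left(9 + 2 \sqrt{2}\right) - 10\right) = - 4 \left(-1 + 2 \sqrt{2}\right) = 4 - 8 \sqrt{2} \approx -7.3137$)
$h - \left(-23 + P{\left(-4,-4 \right)}\right)^{2} = \left(4 - 8 \sqrt{2}\right) - \left(-23 + \frac{1}{8}\right)^{2} = \left(4 - 8 \sqrt{2}\right) - \left(- \frac{183}{8}\right)^{2} = \left(4 - 8 \sqrt{2}\right) - \frac{33489}{64} = - \frac{33233}{64} - 8 \sqrt{2}$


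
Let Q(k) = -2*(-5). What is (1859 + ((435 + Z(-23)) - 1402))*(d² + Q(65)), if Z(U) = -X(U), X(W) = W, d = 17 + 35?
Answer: 2483310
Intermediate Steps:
d = 52
Q(k) = 10
Z(U) = -U
(1859 + ((435 + Z(-23)) - 1402))*(d² + Q(65)) = (1859 + ((435 - 1*(-23)) - 1402))*(52² + 10) = (1859 + ((435 + 23) - 1402))*(2704 + 10) = (1859 + (458 - 1402))*2714 = (1859 - 944)*2714 = 915*2714 = 2483310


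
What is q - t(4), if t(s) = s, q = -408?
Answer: -412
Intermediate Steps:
q - t(4) = -408 - 1*4 = -408 - 4 = -412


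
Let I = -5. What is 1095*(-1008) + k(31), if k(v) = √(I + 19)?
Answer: -1103760 + √14 ≈ -1.1038e+6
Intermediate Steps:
k(v) = √14 (k(v) = √(-5 + 19) = √14)
1095*(-1008) + k(31) = 1095*(-1008) + √14 = -1103760 + √14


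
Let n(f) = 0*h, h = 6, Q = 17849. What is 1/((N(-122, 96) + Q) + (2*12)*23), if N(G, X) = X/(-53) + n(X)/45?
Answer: 53/975157 ≈ 5.4350e-5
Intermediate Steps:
n(f) = 0 (n(f) = 0*6 = 0)
N(G, X) = -X/53 (N(G, X) = X/(-53) + 0/45 = X*(-1/53) + 0*(1/45) = -X/53 + 0 = -X/53)
1/((N(-122, 96) + Q) + (2*12)*23) = 1/((-1/53*96 + 17849) + (2*12)*23) = 1/((-96/53 + 17849) + 24*23) = 1/(945901/53 + 552) = 1/(975157/53) = 53/975157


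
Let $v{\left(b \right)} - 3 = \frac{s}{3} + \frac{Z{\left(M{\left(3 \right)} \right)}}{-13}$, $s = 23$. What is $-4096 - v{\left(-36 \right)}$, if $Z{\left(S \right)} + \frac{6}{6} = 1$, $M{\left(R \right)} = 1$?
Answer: $- \frac{12320}{3} \approx -4106.7$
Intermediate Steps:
$Z{\left(S \right)} = 0$ ($Z{\left(S \right)} = -1 + 1 = 0$)
$v{\left(b \right)} = \frac{32}{3}$ ($v{\left(b \right)} = 3 + \left(\frac{23}{3} + \frac{0}{-13}\right) = 3 + \left(23 \cdot \frac{1}{3} + 0 \left(- \frac{1}{13}\right)\right) = 3 + \left(\frac{23}{3} + 0\right) = 3 + \frac{23}{3} = \frac{32}{3}$)
$-4096 - v{\left(-36 \right)} = -4096 - \frac{32}{3} = - \frac{12320}{3}$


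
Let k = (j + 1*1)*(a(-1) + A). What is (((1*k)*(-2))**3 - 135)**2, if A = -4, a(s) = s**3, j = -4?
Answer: 736308225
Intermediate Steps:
k = 15 (k = (-4 + 1*1)*((-1)**3 - 4) = (-4 + 1)*(-1 - 4) = -3*(-5) = 15)
(((1*k)*(-2))**3 - 135)**2 = (((1*15)*(-2))**3 - 135)**2 = ((15*(-2))**3 - 135)**2 = ((-30)**3 - 135)**2 = (-27000 - 135)**2 = (-27135)**2 = 736308225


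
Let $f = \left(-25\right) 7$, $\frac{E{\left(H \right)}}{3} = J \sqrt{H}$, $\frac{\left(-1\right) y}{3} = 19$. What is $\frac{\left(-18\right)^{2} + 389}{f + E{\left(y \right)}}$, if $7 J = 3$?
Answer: $- \frac{6113975}{1505242} - \frac{44919 i \sqrt{57}}{1505242} \approx -4.0618 - 0.2253 i$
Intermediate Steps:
$J = \frac{3}{7}$ ($J = \frac{1}{7} \cdot 3 = \frac{3}{7} \approx 0.42857$)
$y = -57$ ($y = \left(-3\right) 19 = -57$)
$E{\left(H \right)} = \frac{9 \sqrt{H}}{7}$ ($E{\left(H \right)} = 3 \frac{3 \sqrt{H}}{7} = \frac{9 \sqrt{H}}{7}$)
$f = -175$
$\frac{\left(-18\right)^{2} + 389}{f + E{\left(y \right)}} = \frac{\left(-18\right)^{2} + 389}{-175 + \frac{9 \sqrt{-57}}{7}} = \frac{324 + 389}{-175 + \frac{9 i \sqrt{57}}{7}} = \frac{713}{-175 + \frac{9 i \sqrt{57}}{7}}$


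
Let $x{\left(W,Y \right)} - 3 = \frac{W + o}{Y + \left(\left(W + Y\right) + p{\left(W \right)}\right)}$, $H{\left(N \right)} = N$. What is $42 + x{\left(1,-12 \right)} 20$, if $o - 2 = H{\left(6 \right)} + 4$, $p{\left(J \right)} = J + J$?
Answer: $\frac{1882}{21} \approx 89.619$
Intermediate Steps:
$p{\left(J \right)} = 2 J$
$o = 12$ ($o = 2 + \left(6 + 4\right) = 2 + 10 = 12$)
$x{\left(W,Y \right)} = 3 + \frac{12 + W}{2 Y + 3 W}$ ($x{\left(W,Y \right)} = 3 + \frac{W + 12}{Y + \left(\left(W + Y\right) + 2 W\right)} = 3 + \frac{12 + W}{Y + \left(Y + 3 W\right)} = 3 + \frac{12 + W}{2 Y + 3 W}$)
$42 + x{\left(1,-12 \right)} 20 = 42 + \frac{2 \left(6 + 3 \left(-12\right) + 5 \cdot 1\right)}{2 \left(-12\right) + 3 \cdot 1} \cdot 20 = 42 + \frac{2 \left(6 - 36 + 5\right)}{-24 + 3} \cdot 20 = 42 + 2 \frac{1}{-21} \left(-25\right) 20 = 42 + 2 \left(- \frac{1}{21}\right) \left(-25\right) 20 = 42 + \frac{50}{21} \cdot 20 = 42 + \frac{1000}{21} = \frac{1882}{21}$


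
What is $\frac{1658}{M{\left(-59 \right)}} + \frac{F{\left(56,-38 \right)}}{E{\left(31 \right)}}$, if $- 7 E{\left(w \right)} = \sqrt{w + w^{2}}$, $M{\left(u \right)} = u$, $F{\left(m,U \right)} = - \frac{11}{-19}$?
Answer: $- \frac{1658}{59} - \frac{77 \sqrt{62}}{4712} \approx -28.23$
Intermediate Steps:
$F{\left(m,U \right)} = \frac{11}{19}$ ($F{\left(m,U \right)} = \left(-11\right) \left(- \frac{1}{19}\right) = \frac{11}{19}$)
$E{\left(w \right)} = - \frac{\sqrt{w + w^{2}}}{7}$
$\frac{1658}{M{\left(-59 \right)}} + \frac{F{\left(56,-38 \right)}}{E{\left(31 \right)}} = \frac{1658}{-59} + \frac{11}{19 \left(- \frac{\sqrt{31 \left(1 + 31\right)}}{7}\right)} = 1658 \left(- \frac{1}{59}\right) + \frac{11}{19 \left(- \frac{\sqrt{31 \cdot 32}}{7}\right)} = - \frac{1658}{59} + \frac{11}{19 \left(- \frac{\sqrt{992}}{7}\right)} = - \frac{1658}{59} + \frac{11}{19 \left(- \frac{4 \sqrt{62}}{7}\right)} = - \frac{1658}{59} + \frac{11 \left(- \frac{7 \sqrt{62}}{248}\right)}{19} = - \frac{1658}{59} - \frac{77 \sqrt{62}}{4712}$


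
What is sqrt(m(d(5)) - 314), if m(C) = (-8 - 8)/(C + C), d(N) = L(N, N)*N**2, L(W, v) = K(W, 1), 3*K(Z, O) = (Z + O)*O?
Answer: I*sqrt(7854)/5 ≈ 17.725*I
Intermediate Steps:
K(Z, O) = O*(O + Z)/3 (K(Z, O) = ((Z + O)*O)/3 = ((O + Z)*O)/3 = (O*(O + Z))/3 = O*(O + Z)/3)
L(W, v) = 1/3 + W/3 (L(W, v) = (1/3)*1*(1 + W) = 1/3 + W/3)
d(N) = N**2*(1/3 + N/3) (d(N) = (1/3 + N/3)*N**2 = N**2*(1/3 + N/3))
m(C) = -8/C (m(C) = -16*1/(2*C) = -8/C)
sqrt(m(d(5)) - 314) = sqrt(-8*3/(25*(1 + 5)) - 314) = sqrt(-8/((1/3)*25*6) - 314) = sqrt(-8/50 - 314) = sqrt(-8*1/50 - 314) = sqrt(-4/25 - 314) = sqrt(-7854/25) = I*sqrt(7854)/5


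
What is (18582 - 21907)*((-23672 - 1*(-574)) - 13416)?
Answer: 121409050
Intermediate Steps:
(18582 - 21907)*((-23672 - 1*(-574)) - 13416) = -3325*((-23672 + 574) - 13416) = -3325*(-23098 - 13416) = -3325*(-36514) = 121409050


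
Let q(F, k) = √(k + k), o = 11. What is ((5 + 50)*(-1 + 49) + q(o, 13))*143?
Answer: 377520 + 143*√26 ≈ 3.7825e+5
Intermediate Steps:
q(F, k) = √2*√k (q(F, k) = √(2*k) = √2*√k)
((5 + 50)*(-1 + 49) + q(o, 13))*143 = ((5 + 50)*(-1 + 49) + √2*√13)*143 = (55*48 + √26)*143 = (2640 + √26)*143 = 377520 + 143*√26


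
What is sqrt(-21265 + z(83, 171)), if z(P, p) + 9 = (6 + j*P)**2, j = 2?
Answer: sqrt(8310) ≈ 91.159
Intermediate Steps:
z(P, p) = -9 + (6 + 2*P)**2
sqrt(-21265 + z(83, 171)) = sqrt(-21265 + (-9 + 4*(3 + 83)**2)) = sqrt(-21265 + (-9 + 4*86**2)) = sqrt(-21265 + (-9 + 4*7396)) = sqrt(-21265 + (-9 + 29584)) = sqrt(-21265 + 29575) = sqrt(8310)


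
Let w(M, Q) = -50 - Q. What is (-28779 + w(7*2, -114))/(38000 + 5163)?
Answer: -28715/43163 ≈ -0.66527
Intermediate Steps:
(-28779 + w(7*2, -114))/(38000 + 5163) = (-28779 + (-50 - 1*(-114)))/(38000 + 5163) = (-28779 + (-50 + 114))/43163 = (-28779 + 64)*(1/43163) = -28715*1/43163 = -28715/43163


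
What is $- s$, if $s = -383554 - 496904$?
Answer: $880458$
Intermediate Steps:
$s = -880458$ ($s = -383554 - 496904 = -880458$)
$- s = \left(-1\right) \left(-880458\right) = 880458$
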